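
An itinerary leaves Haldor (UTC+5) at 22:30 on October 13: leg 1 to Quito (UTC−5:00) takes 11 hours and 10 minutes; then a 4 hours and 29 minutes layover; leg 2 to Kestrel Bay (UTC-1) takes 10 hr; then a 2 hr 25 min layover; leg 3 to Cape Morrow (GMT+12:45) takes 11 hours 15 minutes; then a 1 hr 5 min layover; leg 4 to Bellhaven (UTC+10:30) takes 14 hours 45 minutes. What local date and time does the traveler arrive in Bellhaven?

Convert departure to UTC: 22:30 − 5:00 = 17:30 UTC on Oct 13.
Add 11 hours and 10 minutes leg 1 → 04:40 UTC (Oct 14).
Add 4 hours 29 minutes layover in Quito → 09:09 UTC.
Add 10 hours leg 2 → 19:09 UTC.
Add 2 hours 25 minutes layover in Kestrel Bay → 21:34 UTC.
Add 11 hours 15 minutes leg 3 → 08:49 UTC (Oct 15).
Add 1 hour and 5 minutes layover in Cape Morrow → 09:54 UTC.
Add 14 hours 45 minutes leg 4 → 00:39 UTC (Oct 16).
Bellhaven is UTC+10:30, so local arrival = 00:39 + 10:30 = 11:09 on Oct 16.

11:09 on October 16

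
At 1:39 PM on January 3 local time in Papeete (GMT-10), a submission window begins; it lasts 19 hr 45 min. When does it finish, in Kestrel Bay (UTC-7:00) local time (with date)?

Kestrel Bay is 3:00 ahead of Papeete.
After 19 hours 45 minutes it is 9:24 AM (Jan 4) in Papeete.
Shift by the zone difference: 9:24 AM + 3:00 = 12:24 PM on Jan 4 in Kestrel Bay.

12:24 PM on Jan 4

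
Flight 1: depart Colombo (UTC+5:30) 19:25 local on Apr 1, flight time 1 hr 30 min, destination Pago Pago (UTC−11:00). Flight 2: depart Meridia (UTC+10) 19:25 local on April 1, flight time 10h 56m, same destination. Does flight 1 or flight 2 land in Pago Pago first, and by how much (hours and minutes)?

Flight 1 in UTC: 19:25 − 5:30 = 13:55 on Apr 1.
+1 hour 30 minutes → arrive 15:25 UTC on Apr 1.
Flight 2 in UTC: 19:25 − 10:00 = 09:25 on Apr 1.
+10 hours 56 minutes → arrive 20:21 UTC on Apr 1.
Flight 1 lands earlier by 4 hours 56 minutes.

the first, by 4 hours 56 minutes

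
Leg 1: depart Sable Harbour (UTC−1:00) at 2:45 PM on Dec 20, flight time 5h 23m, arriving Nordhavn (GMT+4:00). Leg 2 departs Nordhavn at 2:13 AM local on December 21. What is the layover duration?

Convert departure to UTC: 2:45 PM + 1:00 = 3:45 PM UTC on Dec 20.
Add 5 hours and 23 minutes flight time → 9:08 PM UTC.
Nordhavn is UTC+4:00, so local arrival = 9:08 PM + 4:00 = 1:08 AM on Dec 21.
Layover = 2:13 AM − 1:08 AM = 1 hour 5 minutes.

1 hour 5 minutes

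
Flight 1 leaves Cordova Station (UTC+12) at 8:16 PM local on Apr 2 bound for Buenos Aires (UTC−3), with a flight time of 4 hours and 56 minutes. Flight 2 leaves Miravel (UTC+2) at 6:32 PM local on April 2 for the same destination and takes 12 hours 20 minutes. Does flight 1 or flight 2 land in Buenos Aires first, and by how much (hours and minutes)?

the first, by 15 hours 40 minutes

Flight 1 in UTC: 8:16 PM − 12:00 = 8:16 AM on Apr 2.
+4 hours and 56 minutes → arrive 1:12 PM UTC on Apr 2.
Flight 2 in UTC: 6:32 PM − 2:00 = 4:32 PM on Apr 2.
+12 hours and 20 minutes → arrive 4:52 AM UTC on Apr 3.
Flight 1 lands earlier by 15 hours 40 minutes.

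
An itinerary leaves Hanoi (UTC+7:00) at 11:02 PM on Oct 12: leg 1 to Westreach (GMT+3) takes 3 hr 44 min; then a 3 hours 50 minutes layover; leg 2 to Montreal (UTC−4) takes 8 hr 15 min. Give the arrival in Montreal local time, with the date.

3:51 AM on October 13

Convert departure to UTC: 11:02 PM − 7:00 = 4:02 PM UTC on Oct 12.
Add 3 hours 44 minutes leg 1 → 7:46 PM UTC.
Add 3 hours and 50 minutes layover in Westreach → 11:36 PM UTC.
Add 8 hours 15 minutes leg 2 → 7:51 AM UTC (Oct 13).
Montreal is UTC−4:00, so local arrival = 7:51 AM − 4:00 = 3:51 AM on Oct 13.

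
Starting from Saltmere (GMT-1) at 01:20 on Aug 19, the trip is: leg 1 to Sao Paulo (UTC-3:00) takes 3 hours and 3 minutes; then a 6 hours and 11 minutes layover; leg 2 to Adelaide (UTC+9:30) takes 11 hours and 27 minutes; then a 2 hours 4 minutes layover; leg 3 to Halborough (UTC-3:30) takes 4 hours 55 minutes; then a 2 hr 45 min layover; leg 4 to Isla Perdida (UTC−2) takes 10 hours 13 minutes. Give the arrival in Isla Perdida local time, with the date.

Convert departure to UTC: 01:20 + 1:00 = 02:20 UTC on Aug 19.
Add 3 hours and 3 minutes leg 1 → 05:23 UTC.
Add 6 hours 11 minutes layover in Sao Paulo → 11:34 UTC.
Add 11 hours 27 minutes leg 2 → 23:01 UTC.
Add 2 hours 4 minutes layover in Adelaide → 01:05 UTC (Aug 20).
Add 4 hours and 55 minutes leg 3 → 06:00 UTC.
Add 2 hours and 45 minutes layover in Halborough → 08:45 UTC.
Add 10 hours and 13 minutes leg 4 → 18:58 UTC.
Isla Perdida is UTC−2:00, so local arrival = 18:58 − 2:00 = 16:58 on Aug 20.

16:58 on Aug 20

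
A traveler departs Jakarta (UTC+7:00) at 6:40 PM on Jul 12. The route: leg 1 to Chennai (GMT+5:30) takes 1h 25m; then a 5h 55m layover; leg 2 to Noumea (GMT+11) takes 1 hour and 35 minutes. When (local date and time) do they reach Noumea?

Convert departure to UTC: 6:40 PM − 7:00 = 11:40 AM UTC on Jul 12.
Add 1 hour 25 minutes leg 1 → 1:05 PM UTC.
Add 5 hours and 55 minutes layover in Chennai → 7:00 PM UTC.
Add 1 hour 35 minutes leg 2 → 8:35 PM UTC.
Noumea is UTC+11:00, so local arrival = 8:35 PM + 11:00 = 7:35 AM on Jul 13.

7:35 AM on Jul 13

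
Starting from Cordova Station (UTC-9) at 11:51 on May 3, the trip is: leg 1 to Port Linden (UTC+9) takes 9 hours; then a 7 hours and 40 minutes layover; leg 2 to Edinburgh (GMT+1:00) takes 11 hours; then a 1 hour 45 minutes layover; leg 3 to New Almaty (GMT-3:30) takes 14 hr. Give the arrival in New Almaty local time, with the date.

12:46 on May 5

Convert departure to UTC: 11:51 + 9:00 = 20:51 UTC on May 3.
Add 9 hours leg 1 → 05:51 UTC (May 4).
Add 7 hours 40 minutes layover in Port Linden → 13:31 UTC.
Add 11 hours leg 2 → 00:31 UTC (May 5).
Add 1 hour 45 minutes layover in Edinburgh → 02:16 UTC.
Add 14 hours leg 3 → 16:16 UTC.
New Almaty is UTC−3:30, so local arrival = 16:16 − 3:30 = 12:46 on May 5.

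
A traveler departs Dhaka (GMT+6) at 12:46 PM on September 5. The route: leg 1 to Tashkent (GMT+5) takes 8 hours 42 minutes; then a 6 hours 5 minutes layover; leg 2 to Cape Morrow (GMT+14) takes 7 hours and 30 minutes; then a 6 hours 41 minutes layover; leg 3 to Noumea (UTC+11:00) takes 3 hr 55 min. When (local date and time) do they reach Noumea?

2:39 AM on September 7

Convert departure to UTC: 12:46 PM − 6:00 = 6:46 AM UTC on Sep 5.
Add 8 hours and 42 minutes leg 1 → 3:28 PM UTC.
Add 6 hours 5 minutes layover in Tashkent → 9:33 PM UTC.
Add 7 hours and 30 minutes leg 2 → 5:03 AM UTC (Sep 6).
Add 6 hours 41 minutes layover in Cape Morrow → 11:44 AM UTC.
Add 3 hours and 55 minutes leg 3 → 3:39 PM UTC.
Noumea is UTC+11:00, so local arrival = 3:39 PM + 11:00 = 2:39 AM on Sep 7.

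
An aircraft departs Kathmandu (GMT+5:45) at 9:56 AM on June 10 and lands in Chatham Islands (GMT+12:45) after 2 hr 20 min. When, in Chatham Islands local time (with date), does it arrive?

7:16 PM on June 10

Convert departure to UTC: 9:56 AM − 5:45 = 4:11 AM UTC on Jun 10.
Add 2 hours 20 minutes travel time → 6:31 AM UTC.
Chatham Islands is UTC+12:45, so local arrival = 6:31 AM + 12:45 = 7:16 PM on Jun 10.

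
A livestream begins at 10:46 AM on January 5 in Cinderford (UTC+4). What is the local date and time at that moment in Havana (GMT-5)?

1:46 AM on January 5

In UTC: 10:46 AM − 4:00 = 6:46 AM on Jan 5.
Havana is UTC−5:00: 6:46 AM − 5:00 = 1:46 AM on Jan 5.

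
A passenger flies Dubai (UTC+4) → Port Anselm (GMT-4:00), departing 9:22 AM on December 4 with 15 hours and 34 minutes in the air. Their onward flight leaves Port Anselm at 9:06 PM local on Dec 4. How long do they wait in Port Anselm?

Convert departure to UTC: 9:22 AM − 4:00 = 5:22 AM UTC on Dec 4.
Add 15 hours 34 minutes flight time → 8:56 PM UTC.
Port Anselm is UTC−4:00, so local arrival = 8:56 PM − 4:00 = 4:56 PM on Dec 4.
Layover = 9:06 PM − 4:56 PM = 4 hours 10 minutes.

4 hours 10 minutes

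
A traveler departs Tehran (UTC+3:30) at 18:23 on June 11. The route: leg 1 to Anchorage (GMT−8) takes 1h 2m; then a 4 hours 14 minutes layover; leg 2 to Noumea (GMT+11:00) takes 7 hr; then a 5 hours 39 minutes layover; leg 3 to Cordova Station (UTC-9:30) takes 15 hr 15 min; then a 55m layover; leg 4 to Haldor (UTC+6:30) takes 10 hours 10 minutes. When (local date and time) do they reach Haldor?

Convert departure to UTC: 18:23 − 3:30 = 14:53 UTC on Jun 11.
Add 1 hour 2 minutes leg 1 → 15:55 UTC.
Add 4 hours and 14 minutes layover in Anchorage → 20:09 UTC.
Add 7 hours leg 2 → 03:09 UTC (Jun 12).
Add 5 hours 39 minutes layover in Noumea → 08:48 UTC.
Add 15 hours 15 minutes leg 3 → 00:03 UTC (Jun 13).
Add 55 minutes layover in Cordova Station → 00:58 UTC.
Add 10 hours and 10 minutes leg 4 → 11:08 UTC.
Haldor is UTC+6:30, so local arrival = 11:08 + 6:30 = 17:38 on Jun 13.

17:38 on June 13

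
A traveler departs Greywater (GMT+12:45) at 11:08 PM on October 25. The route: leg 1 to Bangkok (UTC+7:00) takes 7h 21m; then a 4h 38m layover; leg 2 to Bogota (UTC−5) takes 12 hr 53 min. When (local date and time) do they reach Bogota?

Convert departure to UTC: 11:08 PM − 12:45 = 10:23 AM UTC on Oct 25.
Add 7 hours and 21 minutes leg 1 → 5:44 PM UTC.
Add 4 hours and 38 minutes layover in Bangkok → 10:22 PM UTC.
Add 12 hours 53 minutes leg 2 → 11:15 AM UTC (Oct 26).
Bogota is UTC−5:00, so local arrival = 11:15 AM − 5:00 = 6:15 AM on Oct 26.

6:15 AM on Oct 26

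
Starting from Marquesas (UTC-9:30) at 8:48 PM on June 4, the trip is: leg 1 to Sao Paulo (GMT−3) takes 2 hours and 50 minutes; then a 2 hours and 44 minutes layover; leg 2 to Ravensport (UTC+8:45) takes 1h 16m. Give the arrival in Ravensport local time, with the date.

9:53 PM on Jun 5

Convert departure to UTC: 8:48 PM + 9:30 = 6:18 AM UTC on Jun 5.
Add 2 hours 50 minutes leg 1 → 9:08 AM UTC.
Add 2 hours and 44 minutes layover in Sao Paulo → 11:52 AM UTC.
Add 1 hour 16 minutes leg 2 → 1:08 PM UTC.
Ravensport is UTC+8:45, so local arrival = 1:08 PM + 8:45 = 9:53 PM on Jun 5.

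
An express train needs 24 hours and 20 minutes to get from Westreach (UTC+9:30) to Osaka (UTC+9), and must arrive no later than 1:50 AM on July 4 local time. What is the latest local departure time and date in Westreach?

Target arrival in UTC: 1:50 AM − 9:00 = 4:50 PM on Jul 3.
Subtract 24 hours and 20 minutes → departure 4:30 PM UTC on Jul 2.
Westreach is UTC+9:30: 4:30 PM + 9:30 = 2:00 AM on Jul 3.

2:00 AM on July 3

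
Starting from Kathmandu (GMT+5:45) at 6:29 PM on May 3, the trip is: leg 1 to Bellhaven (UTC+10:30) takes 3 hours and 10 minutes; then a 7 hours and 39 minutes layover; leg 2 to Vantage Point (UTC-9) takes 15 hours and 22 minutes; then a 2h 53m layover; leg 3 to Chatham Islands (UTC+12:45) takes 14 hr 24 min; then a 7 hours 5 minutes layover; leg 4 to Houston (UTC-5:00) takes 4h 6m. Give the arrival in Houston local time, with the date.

2:23 PM on May 5

Convert departure to UTC: 6:29 PM − 5:45 = 12:44 PM UTC on May 3.
Add 3 hours and 10 minutes leg 1 → 3:54 PM UTC.
Add 7 hours 39 minutes layover in Bellhaven → 11:33 PM UTC.
Add 15 hours 22 minutes leg 2 → 2:55 PM UTC (May 4).
Add 2 hours and 53 minutes layover in Vantage Point → 5:48 PM UTC.
Add 14 hours and 24 minutes leg 3 → 8:12 AM UTC (May 5).
Add 7 hours and 5 minutes layover in Chatham Islands → 3:17 PM UTC.
Add 4 hours and 6 minutes leg 4 → 7:23 PM UTC.
Houston is UTC−5:00, so local arrival = 7:23 PM − 5:00 = 2:23 PM on May 5.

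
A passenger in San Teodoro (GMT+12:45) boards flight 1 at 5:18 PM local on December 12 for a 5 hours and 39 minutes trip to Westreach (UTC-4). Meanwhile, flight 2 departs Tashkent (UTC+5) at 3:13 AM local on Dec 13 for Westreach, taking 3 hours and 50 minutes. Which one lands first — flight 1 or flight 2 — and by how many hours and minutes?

the first, by 15 hours 51 minutes

Flight 1 in UTC: 5:18 PM − 12:45 = 4:33 AM on Dec 12.
+5 hours and 39 minutes → arrive 10:12 AM UTC on Dec 12.
Flight 2 in UTC: 3:13 AM − 5:00 = 10:13 PM on Dec 12.
+3 hours and 50 minutes → arrive 2:03 AM UTC on Dec 13.
Flight 1 lands earlier by 15 hours 51 minutes.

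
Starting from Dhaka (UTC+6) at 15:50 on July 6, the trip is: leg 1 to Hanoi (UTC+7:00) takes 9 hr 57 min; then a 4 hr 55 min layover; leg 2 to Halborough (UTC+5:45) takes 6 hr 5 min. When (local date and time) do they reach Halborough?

Convert departure to UTC: 15:50 − 6:00 = 09:50 UTC on Jul 6.
Add 9 hours 57 minutes leg 1 → 19:47 UTC.
Add 4 hours and 55 minutes layover in Hanoi → 00:42 UTC (Jul 7).
Add 6 hours 5 minutes leg 2 → 06:47 UTC.
Halborough is UTC+5:45, so local arrival = 06:47 + 5:45 = 12:32 on Jul 7.

12:32 on July 7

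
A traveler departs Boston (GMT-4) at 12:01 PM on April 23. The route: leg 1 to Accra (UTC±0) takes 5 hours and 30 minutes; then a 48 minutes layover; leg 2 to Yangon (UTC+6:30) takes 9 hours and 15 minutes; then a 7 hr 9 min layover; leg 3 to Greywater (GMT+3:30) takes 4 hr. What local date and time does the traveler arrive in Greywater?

10:13 PM on Apr 24

Convert departure to UTC: 12:01 PM + 4:00 = 4:01 PM UTC on Apr 23.
Add 5 hours and 30 minutes leg 1 → 9:31 PM UTC.
Add 48 minutes layover in Accra → 10:19 PM UTC.
Add 9 hours and 15 minutes leg 2 → 7:34 AM UTC (Apr 24).
Add 7 hours and 9 minutes layover in Yangon → 2:43 PM UTC.
Add 4 hours leg 3 → 6:43 PM UTC.
Greywater is UTC+3:30, so local arrival = 6:43 PM + 3:30 = 10:13 PM on Apr 24.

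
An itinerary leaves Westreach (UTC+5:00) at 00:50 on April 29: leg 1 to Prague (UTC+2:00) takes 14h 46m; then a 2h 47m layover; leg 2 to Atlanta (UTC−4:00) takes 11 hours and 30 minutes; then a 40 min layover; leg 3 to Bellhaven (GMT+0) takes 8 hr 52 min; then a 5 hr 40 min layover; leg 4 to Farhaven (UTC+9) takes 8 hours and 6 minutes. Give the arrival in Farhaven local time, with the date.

09:11 on May 1

Convert departure to UTC: 00:50 − 5:00 = 19:50 UTC on Apr 28.
Add 14 hours and 46 minutes leg 1 → 10:36 UTC (Apr 29).
Add 2 hours 47 minutes layover in Prague → 13:23 UTC.
Add 11 hours and 30 minutes leg 2 → 00:53 UTC (Apr 30).
Add 40 minutes layover in Atlanta → 01:33 UTC.
Add 8 hours and 52 minutes leg 3 → 10:25 UTC.
Add 5 hours and 40 minutes layover in Bellhaven → 16:05 UTC.
Add 8 hours and 6 minutes leg 4 → 00:11 UTC (May 1).
Farhaven is UTC+9:00, so local arrival = 00:11 + 9:00 = 09:11 on May 1.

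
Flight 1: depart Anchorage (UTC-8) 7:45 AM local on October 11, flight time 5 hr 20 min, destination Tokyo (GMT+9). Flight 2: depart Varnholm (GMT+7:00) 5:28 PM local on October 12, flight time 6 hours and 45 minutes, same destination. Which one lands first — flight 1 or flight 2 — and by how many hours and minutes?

Flight 1 in UTC: 7:45 AM + 8:00 = 3:45 PM on Oct 11.
+5 hours 20 minutes → arrive 9:05 PM UTC on Oct 11.
Flight 2 in UTC: 5:28 PM − 7:00 = 10:28 AM on Oct 12.
+6 hours 45 minutes → arrive 5:13 PM UTC on Oct 12.
Flight 1 lands earlier by 20 hours 8 minutes.

the first, by 20 hours 8 minutes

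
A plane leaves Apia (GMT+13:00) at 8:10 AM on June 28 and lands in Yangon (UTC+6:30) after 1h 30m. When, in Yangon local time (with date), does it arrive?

3:10 AM on June 28

Convert departure to UTC: 8:10 AM − 13:00 = 7:10 PM UTC on Jun 27.
Add 1 hour and 30 minutes travel time → 8:40 PM UTC.
Yangon is UTC+6:30, so local arrival = 8:40 PM + 6:30 = 3:10 AM on Jun 28.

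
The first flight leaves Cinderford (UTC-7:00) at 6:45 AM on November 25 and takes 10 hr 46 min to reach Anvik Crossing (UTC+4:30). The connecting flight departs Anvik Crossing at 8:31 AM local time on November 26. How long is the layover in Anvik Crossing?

Convert departure to UTC: 6:45 AM + 7:00 = 1:45 PM UTC on Nov 25.
Add 10 hours 46 minutes flight time → 12:31 AM UTC (Nov 26).
Anvik Crossing is UTC+4:30, so local arrival = 12:31 AM + 4:30 = 5:01 AM on Nov 26.
Layover = 8:31 AM − 5:01 AM = 3 hours 30 minutes.

3 hours 30 minutes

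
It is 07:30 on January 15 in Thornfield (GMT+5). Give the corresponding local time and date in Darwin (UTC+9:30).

12:00 on Jan 15

In UTC: 07:30 − 5:00 = 02:30 on Jan 15.
Darwin is UTC+9:30: 02:30 + 9:30 = 12:00 on Jan 15.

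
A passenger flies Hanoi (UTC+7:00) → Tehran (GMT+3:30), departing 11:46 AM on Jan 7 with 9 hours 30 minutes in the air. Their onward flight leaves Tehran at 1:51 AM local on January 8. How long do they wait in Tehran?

8 hours 5 minutes

Convert departure to UTC: 11:46 AM − 7:00 = 4:46 AM UTC on Jan 7.
Add 9 hours and 30 minutes flight time → 2:16 PM UTC.
Tehran is UTC+3:30, so local arrival = 2:16 PM + 3:30 = 5:46 PM on Jan 7.
Layover = 1:51 AM − 5:46 PM (+1 day) = 8 hours 5 minutes.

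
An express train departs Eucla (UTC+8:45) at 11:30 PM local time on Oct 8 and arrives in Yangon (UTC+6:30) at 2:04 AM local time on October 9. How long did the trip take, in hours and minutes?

4 hours 49 minutes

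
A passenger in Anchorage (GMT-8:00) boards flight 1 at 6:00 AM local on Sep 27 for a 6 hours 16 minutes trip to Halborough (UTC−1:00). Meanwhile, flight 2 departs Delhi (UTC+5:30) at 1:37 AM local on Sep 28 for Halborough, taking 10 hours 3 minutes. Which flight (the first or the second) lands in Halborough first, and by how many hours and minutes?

Flight 1 in UTC: 6:00 AM + 8:00 = 2:00 PM on Sep 27.
+6 hours and 16 minutes → arrive 8:16 PM UTC on Sep 27.
Flight 2 in UTC: 1:37 AM − 5:30 = 8:07 PM on Sep 27.
+10 hours and 3 minutes → arrive 6:10 AM UTC on Sep 28.
Flight 1 lands earlier by 9 hours 54 minutes.

the first, by 9 hours 54 minutes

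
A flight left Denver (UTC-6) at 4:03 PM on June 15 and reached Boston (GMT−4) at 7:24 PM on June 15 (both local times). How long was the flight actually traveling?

1 hour 21 minutes

Boston is 2:00 ahead of Denver.
Clock-face elapsed time (ignoring zones) is 3 hours 21 minutes.
Actual elapsed = 3 hours 21 minutes − 2:00 = 1 hour 21 minutes.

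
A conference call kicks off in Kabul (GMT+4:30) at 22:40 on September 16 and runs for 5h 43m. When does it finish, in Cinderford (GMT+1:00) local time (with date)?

Convert start to UTC: 22:40 − 4:30 = 18:10 UTC on Sep 16.
Add 5 hours 43 minutes duration → 23:53 UTC.
Cinderford is UTC+1:00, so local end time = 23:53 + 1:00 = 00:53 on Sep 17.

00:53 on September 17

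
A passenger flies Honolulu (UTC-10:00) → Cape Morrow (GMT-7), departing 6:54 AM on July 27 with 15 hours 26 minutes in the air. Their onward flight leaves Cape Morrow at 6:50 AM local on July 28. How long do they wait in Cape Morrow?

Convert departure to UTC: 6:54 AM + 10:00 = 4:54 PM UTC on Jul 27.
Add 15 hours and 26 minutes flight time → 8:20 AM UTC (Jul 28).
Cape Morrow is UTC−7:00, so local arrival = 8:20 AM − 7:00 = 1:20 AM on Jul 28.
Layover = 6:50 AM − 1:20 AM = 5 hours 30 minutes.

5 hours 30 minutes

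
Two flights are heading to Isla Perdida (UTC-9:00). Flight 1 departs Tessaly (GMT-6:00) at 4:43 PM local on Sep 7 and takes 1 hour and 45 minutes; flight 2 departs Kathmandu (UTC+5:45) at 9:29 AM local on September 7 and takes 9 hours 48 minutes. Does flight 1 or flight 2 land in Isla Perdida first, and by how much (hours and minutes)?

Flight 1 in UTC: 4:43 PM + 6:00 = 10:43 PM on Sep 7.
+1 hour and 45 minutes → arrive 12:28 AM UTC on Sep 8.
Flight 2 in UTC: 9:29 AM − 5:45 = 3:44 AM on Sep 7.
+9 hours 48 minutes → arrive 1:32 PM UTC on Sep 7.
Flight 2 lands earlier by 10 hours 56 minutes.

the second, by 10 hours 56 minutes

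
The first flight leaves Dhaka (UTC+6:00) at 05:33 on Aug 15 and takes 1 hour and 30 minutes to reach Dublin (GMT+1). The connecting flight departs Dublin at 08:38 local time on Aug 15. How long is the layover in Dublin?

Convert departure to UTC: 05:33 − 6:00 = 23:33 UTC on Aug 14.
Add 1 hour 30 minutes flight time → 01:03 UTC (Aug 15).
Dublin is UTC+1:00, so local arrival = 01:03 + 1:00 = 02:03 on Aug 15.
Layover = 08:38 − 02:03 = 6 hours 35 minutes.

6 hours 35 minutes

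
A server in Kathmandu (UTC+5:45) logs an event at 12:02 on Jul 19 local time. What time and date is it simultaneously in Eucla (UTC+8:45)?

15:02 on July 19

In UTC: 12:02 − 5:45 = 06:17 on Jul 19.
Eucla is UTC+8:45: 06:17 + 8:45 = 15:02 on Jul 19.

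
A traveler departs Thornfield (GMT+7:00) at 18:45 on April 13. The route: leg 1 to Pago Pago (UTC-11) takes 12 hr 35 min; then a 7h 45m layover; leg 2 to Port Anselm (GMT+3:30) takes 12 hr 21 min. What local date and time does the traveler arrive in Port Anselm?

Convert departure to UTC: 18:45 − 7:00 = 11:45 UTC on Apr 13.
Add 12 hours and 35 minutes leg 1 → 00:20 UTC (Apr 14).
Add 7 hours and 45 minutes layover in Pago Pago → 08:05 UTC.
Add 12 hours 21 minutes leg 2 → 20:26 UTC.
Port Anselm is UTC+3:30, so local arrival = 20:26 + 3:30 = 23:56 on Apr 14.

23:56 on April 14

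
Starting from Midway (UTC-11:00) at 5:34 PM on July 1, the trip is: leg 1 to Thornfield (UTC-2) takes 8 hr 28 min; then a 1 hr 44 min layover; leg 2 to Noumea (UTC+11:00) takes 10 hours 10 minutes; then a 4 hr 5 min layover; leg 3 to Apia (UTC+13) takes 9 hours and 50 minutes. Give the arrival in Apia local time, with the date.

3:51 AM on July 4

Convert departure to UTC: 5:34 PM + 11:00 = 4:34 AM UTC on Jul 2.
Add 8 hours 28 minutes leg 1 → 1:02 PM UTC.
Add 1 hour 44 minutes layover in Thornfield → 2:46 PM UTC.
Add 10 hours and 10 minutes leg 2 → 12:56 AM UTC (Jul 3).
Add 4 hours and 5 minutes layover in Noumea → 5:01 AM UTC.
Add 9 hours and 50 minutes leg 3 → 2:51 PM UTC.
Apia is UTC+13:00, so local arrival = 2:51 PM + 13:00 = 3:51 AM on Jul 4.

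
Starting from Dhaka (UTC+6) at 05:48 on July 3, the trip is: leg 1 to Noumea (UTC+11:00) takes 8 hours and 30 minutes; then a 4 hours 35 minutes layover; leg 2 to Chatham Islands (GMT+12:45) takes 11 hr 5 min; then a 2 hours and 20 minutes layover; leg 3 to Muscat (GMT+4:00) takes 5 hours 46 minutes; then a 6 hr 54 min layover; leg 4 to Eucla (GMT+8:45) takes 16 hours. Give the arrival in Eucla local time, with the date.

15:43 on July 5

Convert departure to UTC: 05:48 − 6:00 = 23:48 UTC on Jul 2.
Add 8 hours and 30 minutes leg 1 → 08:18 UTC (Jul 3).
Add 4 hours 35 minutes layover in Noumea → 12:53 UTC.
Add 11 hours 5 minutes leg 2 → 23:58 UTC.
Add 2 hours 20 minutes layover in Chatham Islands → 02:18 UTC (Jul 4).
Add 5 hours and 46 minutes leg 3 → 08:04 UTC.
Add 6 hours 54 minutes layover in Muscat → 14:58 UTC.
Add 16 hours leg 4 → 06:58 UTC (Jul 5).
Eucla is UTC+8:45, so local arrival = 06:58 + 8:45 = 15:43 on Jul 5.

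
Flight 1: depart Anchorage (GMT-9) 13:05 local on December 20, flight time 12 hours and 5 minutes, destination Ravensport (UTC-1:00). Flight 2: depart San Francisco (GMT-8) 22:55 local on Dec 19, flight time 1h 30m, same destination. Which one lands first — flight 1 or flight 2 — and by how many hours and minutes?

Flight 1 in UTC: 13:05 + 9:00 = 22:05 on Dec 20.
+12 hours and 5 minutes → arrive 10:10 UTC on Dec 21.
Flight 2 in UTC: 22:55 + 8:00 = 06:55 on Dec 20.
+1 hour and 30 minutes → arrive 08:25 UTC on Dec 20.
Flight 2 lands earlier by 25 hours 45 minutes.

the second, by 25 hours 45 minutes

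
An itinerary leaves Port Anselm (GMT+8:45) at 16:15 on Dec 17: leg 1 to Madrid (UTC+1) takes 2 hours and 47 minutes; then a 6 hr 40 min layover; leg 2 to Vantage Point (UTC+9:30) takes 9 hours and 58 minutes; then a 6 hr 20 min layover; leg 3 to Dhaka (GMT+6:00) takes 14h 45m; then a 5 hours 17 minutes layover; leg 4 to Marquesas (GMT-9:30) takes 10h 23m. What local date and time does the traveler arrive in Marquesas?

06:10 on Dec 19

Convert departure to UTC: 16:15 − 8:45 = 07:30 UTC on Dec 17.
Add 2 hours 47 minutes leg 1 → 10:17 UTC.
Add 6 hours 40 minutes layover in Madrid → 16:57 UTC.
Add 9 hours and 58 minutes leg 2 → 02:55 UTC (Dec 18).
Add 6 hours and 20 minutes layover in Vantage Point → 09:15 UTC.
Add 14 hours and 45 minutes leg 3 → 00:00 UTC (Dec 19).
Add 5 hours 17 minutes layover in Dhaka → 05:17 UTC.
Add 10 hours 23 minutes leg 4 → 15:40 UTC.
Marquesas is UTC−9:30, so local arrival = 15:40 − 9:30 = 06:10 on Dec 19.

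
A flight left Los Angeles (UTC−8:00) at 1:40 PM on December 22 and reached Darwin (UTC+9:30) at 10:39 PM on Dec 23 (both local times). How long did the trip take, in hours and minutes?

15 hours 29 minutes

Departure in UTC: 1:40 PM + 8:00 = 9:40 PM on Dec 22.
Arrival in UTC: 10:39 PM − 9:30 = 1:09 PM on Dec 23.
Elapsed = 1:09 PM − 9:40 PM (+1 day) = 15 hours 29 minutes.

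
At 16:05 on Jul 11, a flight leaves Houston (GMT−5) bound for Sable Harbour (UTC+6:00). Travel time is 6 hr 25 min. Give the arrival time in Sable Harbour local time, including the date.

09:30 on July 12

Sable Harbour is 11:00 ahead of Houston.
After 6 hours 25 minutes it is 22:30 in Houston.
Shift by the zone difference: 22:30 + 11:00 = 09:30 on Jul 12 in Sable Harbour.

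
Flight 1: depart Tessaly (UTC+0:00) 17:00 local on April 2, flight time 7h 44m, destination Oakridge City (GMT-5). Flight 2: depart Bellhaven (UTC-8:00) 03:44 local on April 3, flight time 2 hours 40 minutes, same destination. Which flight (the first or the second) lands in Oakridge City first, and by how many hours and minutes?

Flight 1 departs at 17:00 UTC (Apr 2).
+7 hours and 44 minutes → arrive 00:44 UTC on Apr 3.
Flight 2 in UTC: 03:44 + 8:00 = 11:44 on Apr 3.
+2 hours and 40 minutes → arrive 14:24 UTC on Apr 3.
Flight 1 lands earlier by 13 hours 40 minutes.

the first, by 13 hours 40 minutes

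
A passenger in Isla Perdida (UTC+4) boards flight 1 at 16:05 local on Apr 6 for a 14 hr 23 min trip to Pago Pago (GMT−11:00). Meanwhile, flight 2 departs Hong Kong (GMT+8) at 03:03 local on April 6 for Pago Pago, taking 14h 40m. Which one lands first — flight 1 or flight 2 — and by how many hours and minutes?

Flight 1 in UTC: 16:05 − 4:00 = 12:05 on Apr 6.
+14 hours and 23 minutes → arrive 02:28 UTC on Apr 7.
Flight 2 in UTC: 03:03 − 8:00 = 19:03 on Apr 5.
+14 hours 40 minutes → arrive 09:43 UTC on Apr 6.
Flight 2 lands earlier by 16 hours 45 minutes.

the second, by 16 hours 45 minutes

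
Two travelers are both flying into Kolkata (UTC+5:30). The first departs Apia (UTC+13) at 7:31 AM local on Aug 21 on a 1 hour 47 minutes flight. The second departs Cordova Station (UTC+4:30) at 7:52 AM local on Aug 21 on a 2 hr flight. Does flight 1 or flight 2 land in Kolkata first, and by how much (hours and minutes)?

the first, by 9 hours 4 minutes

Flight 1 in UTC: 7:31 AM − 13:00 = 6:31 PM on Aug 20.
+1 hour and 47 minutes → arrive 8:18 PM UTC on Aug 20.
Flight 2 in UTC: 7:52 AM − 4:30 = 3:22 AM on Aug 21.
+2 hours → arrive 5:22 AM UTC on Aug 21.
Flight 1 lands earlier by 9 hours 4 minutes.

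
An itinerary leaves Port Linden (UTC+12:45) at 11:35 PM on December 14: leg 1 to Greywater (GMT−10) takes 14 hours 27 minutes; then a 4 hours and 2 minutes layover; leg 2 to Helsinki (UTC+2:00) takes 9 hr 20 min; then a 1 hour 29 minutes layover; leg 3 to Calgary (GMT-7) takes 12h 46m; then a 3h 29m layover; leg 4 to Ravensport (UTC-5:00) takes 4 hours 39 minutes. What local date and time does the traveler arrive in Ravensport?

8:02 AM on December 16

Convert departure to UTC: 11:35 PM − 12:45 = 10:50 AM UTC on Dec 14.
Add 14 hours and 27 minutes leg 1 → 1:17 AM UTC (Dec 15).
Add 4 hours and 2 minutes layover in Greywater → 5:19 AM UTC.
Add 9 hours and 20 minutes leg 2 → 2:39 PM UTC.
Add 1 hour and 29 minutes layover in Helsinki → 4:08 PM UTC.
Add 12 hours and 46 minutes leg 3 → 4:54 AM UTC (Dec 16).
Add 3 hours 29 minutes layover in Calgary → 8:23 AM UTC.
Add 4 hours 39 minutes leg 4 → 1:02 PM UTC.
Ravensport is UTC−5:00, so local arrival = 1:02 PM − 5:00 = 8:02 AM on Dec 16.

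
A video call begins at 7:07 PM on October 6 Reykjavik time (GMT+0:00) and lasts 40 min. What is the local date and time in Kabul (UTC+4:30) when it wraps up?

12:17 AM on Oct 7

Reykjavik is at UTC+0, so start is already 7:07 PM UTC on Oct 6.
Add 40 minutes duration → 7:47 PM UTC.
Kabul is UTC+4:30, so local end time = 7:47 PM + 4:30 = 12:17 AM on Oct 7.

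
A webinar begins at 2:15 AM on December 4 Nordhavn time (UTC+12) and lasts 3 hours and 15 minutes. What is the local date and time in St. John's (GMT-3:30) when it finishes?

2:00 PM on Dec 3

Convert start to UTC: 2:15 AM − 12:00 = 2:15 PM UTC on Dec 3.
Add 3 hours 15 minutes duration → 5:30 PM UTC.
St. John's is UTC−3:30, so local end time = 5:30 PM − 3:30 = 2:00 PM on Dec 3.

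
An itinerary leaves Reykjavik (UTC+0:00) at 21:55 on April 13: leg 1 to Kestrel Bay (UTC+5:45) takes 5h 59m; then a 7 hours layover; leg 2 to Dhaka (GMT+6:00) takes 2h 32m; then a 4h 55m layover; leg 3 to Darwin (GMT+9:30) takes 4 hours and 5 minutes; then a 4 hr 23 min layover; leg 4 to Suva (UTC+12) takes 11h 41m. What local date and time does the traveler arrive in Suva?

Reykjavik is at UTC+0, so departure is already 21:55 UTC on Apr 13.
Add 5 hours and 59 minutes leg 1 → 03:54 UTC (Apr 14).
Add 7 hours layover in Kestrel Bay → 10:54 UTC.
Add 2 hours 32 minutes leg 2 → 13:26 UTC.
Add 4 hours 55 minutes layover in Dhaka → 18:21 UTC.
Add 4 hours and 5 minutes leg 3 → 22:26 UTC.
Add 4 hours 23 minutes layover in Darwin → 02:49 UTC (Apr 15).
Add 11 hours 41 minutes leg 4 → 14:30 UTC.
Suva is UTC+12:00, so local arrival = 14:30 + 12:00 = 02:30 on Apr 16.

02:30 on April 16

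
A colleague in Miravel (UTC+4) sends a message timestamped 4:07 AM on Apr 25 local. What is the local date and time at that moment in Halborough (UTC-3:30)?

8:37 PM on April 24

In UTC: 4:07 AM − 4:00 = 12:07 AM on Apr 25.
Halborough is UTC−3:30: 12:07 AM − 3:30 = 8:37 PM on Apr 24.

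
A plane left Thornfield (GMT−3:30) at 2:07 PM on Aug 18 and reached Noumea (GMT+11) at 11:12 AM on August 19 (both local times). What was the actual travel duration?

Departure in UTC: 2:07 PM + 3:30 = 5:37 PM on Aug 18.
Arrival in UTC: 11:12 AM − 11:00 = 12:12 AM on Aug 19.
Elapsed = 12:12 AM − 5:37 PM (+1 day) = 6 hours 35 minutes.

6 hours 35 minutes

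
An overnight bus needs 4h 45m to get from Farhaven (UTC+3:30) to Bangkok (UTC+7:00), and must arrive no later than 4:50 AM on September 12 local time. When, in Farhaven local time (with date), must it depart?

8:35 PM on September 11

Target arrival in UTC: 4:50 AM − 7:00 = 9:50 PM on Sep 11.
Subtract 4 hours and 45 minutes → departure 5:05 PM UTC on Sep 11.
Farhaven is UTC+3:30: 5:05 PM + 3:30 = 8:35 PM on Sep 11.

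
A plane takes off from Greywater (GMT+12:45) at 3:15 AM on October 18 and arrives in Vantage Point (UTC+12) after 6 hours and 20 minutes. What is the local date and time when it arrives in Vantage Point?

8:50 AM on Oct 18

Vantage Point is 0:45 behind Greywater.
After 6 hours and 20 minutes it is 9:35 AM in Greywater.
Shift by the zone difference: 9:35 AM − 0:45 = 8:50 AM on Oct 18 in Vantage Point.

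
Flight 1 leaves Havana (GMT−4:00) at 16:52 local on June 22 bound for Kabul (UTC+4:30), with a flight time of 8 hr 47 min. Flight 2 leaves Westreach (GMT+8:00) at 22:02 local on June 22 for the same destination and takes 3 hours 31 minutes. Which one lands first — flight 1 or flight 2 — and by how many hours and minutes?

the second, by 12 hours 6 minutes

Flight 1 in UTC: 16:52 + 4:00 = 20:52 on Jun 22.
+8 hours and 47 minutes → arrive 05:39 UTC on Jun 23.
Flight 2 in UTC: 22:02 − 8:00 = 14:02 on Jun 22.
+3 hours and 31 minutes → arrive 17:33 UTC on Jun 22.
Flight 2 lands earlier by 12 hours 6 minutes.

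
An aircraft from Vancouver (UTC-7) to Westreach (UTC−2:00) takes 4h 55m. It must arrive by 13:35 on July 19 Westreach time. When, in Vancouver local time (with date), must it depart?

03:40 on Jul 19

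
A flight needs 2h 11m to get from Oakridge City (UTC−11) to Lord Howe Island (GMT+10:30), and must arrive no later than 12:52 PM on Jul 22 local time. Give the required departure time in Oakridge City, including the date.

1:11 PM on Jul 21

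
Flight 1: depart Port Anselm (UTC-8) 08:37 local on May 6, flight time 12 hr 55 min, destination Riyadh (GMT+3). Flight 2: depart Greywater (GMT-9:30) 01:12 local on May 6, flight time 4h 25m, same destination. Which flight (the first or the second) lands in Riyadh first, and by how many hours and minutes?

Flight 1 in UTC: 08:37 + 8:00 = 16:37 on May 6.
+12 hours and 55 minutes → arrive 05:32 UTC on May 7.
Flight 2 in UTC: 01:12 + 9:30 = 10:42 on May 6.
+4 hours and 25 minutes → arrive 15:07 UTC on May 6.
Flight 2 lands earlier by 14 hours 25 minutes.

the second, by 14 hours 25 minutes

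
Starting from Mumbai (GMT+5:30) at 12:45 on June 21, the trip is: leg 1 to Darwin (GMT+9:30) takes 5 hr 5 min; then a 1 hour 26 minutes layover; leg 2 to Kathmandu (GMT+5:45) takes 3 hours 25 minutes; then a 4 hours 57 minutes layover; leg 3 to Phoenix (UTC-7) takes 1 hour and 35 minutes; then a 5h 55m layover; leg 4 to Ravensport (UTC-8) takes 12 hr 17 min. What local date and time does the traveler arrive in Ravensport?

09:55 on June 22

Convert departure to UTC: 12:45 − 5:30 = 07:15 UTC on Jun 21.
Add 5 hours and 5 minutes leg 1 → 12:20 UTC.
Add 1 hour 26 minutes layover in Darwin → 13:46 UTC.
Add 3 hours and 25 minutes leg 2 → 17:11 UTC.
Add 4 hours and 57 minutes layover in Kathmandu → 22:08 UTC.
Add 1 hour and 35 minutes leg 3 → 23:43 UTC.
Add 5 hours and 55 minutes layover in Phoenix → 05:38 UTC (Jun 22).
Add 12 hours and 17 minutes leg 4 → 17:55 UTC.
Ravensport is UTC−8:00, so local arrival = 17:55 − 8:00 = 09:55 on Jun 22.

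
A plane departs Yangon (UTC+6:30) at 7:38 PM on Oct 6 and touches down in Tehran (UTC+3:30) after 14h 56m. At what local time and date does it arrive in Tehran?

7:34 AM on Oct 7

Tehran is 3:00 behind Yangon.
After 14 hours and 56 minutes it is 10:34 AM (Oct 7) in Yangon.
Shift by the zone difference: 10:34 AM − 3:00 = 7:34 AM on Oct 7 in Tehran.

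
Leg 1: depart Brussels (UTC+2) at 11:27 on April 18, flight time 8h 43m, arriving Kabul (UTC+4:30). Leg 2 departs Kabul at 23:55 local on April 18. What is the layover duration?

Convert departure to UTC: 11:27 − 2:00 = 09:27 UTC on Apr 18.
Add 8 hours 43 minutes flight time → 18:10 UTC.
Kabul is UTC+4:30, so local arrival = 18:10 + 4:30 = 22:40 on Apr 18.
Layover = 23:55 − 22:40 = 1 hour 15 minutes.

1 hour 15 minutes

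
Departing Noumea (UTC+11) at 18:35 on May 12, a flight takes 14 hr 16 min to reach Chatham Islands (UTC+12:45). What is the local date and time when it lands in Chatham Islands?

10:36 on May 13

Convert departure to UTC: 18:35 − 11:00 = 07:35 UTC on May 12.
Add 14 hours and 16 minutes travel time → 21:51 UTC.
Chatham Islands is UTC+12:45, so local arrival = 21:51 + 12:45 = 10:36 on May 13.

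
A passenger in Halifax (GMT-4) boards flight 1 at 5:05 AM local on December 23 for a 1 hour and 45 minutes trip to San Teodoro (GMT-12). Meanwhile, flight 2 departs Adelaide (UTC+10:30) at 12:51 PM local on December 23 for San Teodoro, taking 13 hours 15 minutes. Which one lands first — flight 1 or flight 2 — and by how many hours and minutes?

Flight 1 in UTC: 5:05 AM + 4:00 = 9:05 AM on Dec 23.
+1 hour and 45 minutes → arrive 10:50 AM UTC on Dec 23.
Flight 2 in UTC: 12:51 PM − 10:30 = 2:21 AM on Dec 23.
+13 hours and 15 minutes → arrive 3:36 PM UTC on Dec 23.
Flight 1 lands earlier by 4 hours 46 minutes.

the first, by 4 hours 46 minutes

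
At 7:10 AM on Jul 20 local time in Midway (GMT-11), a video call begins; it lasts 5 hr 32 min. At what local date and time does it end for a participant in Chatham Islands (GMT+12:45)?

12:27 PM on July 21

Convert start to UTC: 7:10 AM + 11:00 = 6:10 PM UTC on Jul 20.
Add 5 hours 32 minutes duration → 11:42 PM UTC.
Chatham Islands is UTC+12:45, so local end time = 11:42 PM + 12:45 = 12:27 PM on Jul 21.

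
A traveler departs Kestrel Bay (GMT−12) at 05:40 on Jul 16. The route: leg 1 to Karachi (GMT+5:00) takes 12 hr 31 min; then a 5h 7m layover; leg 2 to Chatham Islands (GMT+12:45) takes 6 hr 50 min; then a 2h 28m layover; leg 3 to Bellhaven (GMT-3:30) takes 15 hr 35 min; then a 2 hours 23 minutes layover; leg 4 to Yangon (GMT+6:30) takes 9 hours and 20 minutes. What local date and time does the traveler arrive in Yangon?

Convert departure to UTC: 05:40 + 12:00 = 17:40 UTC on Jul 16.
Add 12 hours 31 minutes leg 1 → 06:11 UTC (Jul 17).
Add 5 hours and 7 minutes layover in Karachi → 11:18 UTC.
Add 6 hours and 50 minutes leg 2 → 18:08 UTC.
Add 2 hours and 28 minutes layover in Chatham Islands → 20:36 UTC.
Add 15 hours and 35 minutes leg 3 → 12:11 UTC (Jul 18).
Add 2 hours 23 minutes layover in Bellhaven → 14:34 UTC.
Add 9 hours and 20 minutes leg 4 → 23:54 UTC.
Yangon is UTC+6:30, so local arrival = 23:54 + 6:30 = 06:24 on Jul 19.

06:24 on Jul 19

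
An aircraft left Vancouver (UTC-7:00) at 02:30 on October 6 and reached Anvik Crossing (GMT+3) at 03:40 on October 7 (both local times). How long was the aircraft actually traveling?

Departure in UTC: 02:30 + 7:00 = 09:30 on Oct 6.
Arrival in UTC: 03:40 − 3:00 = 00:40 on Oct 7.
Elapsed = 00:40 − 09:30 (+1 day) = 15 hours 10 minutes.

15 hours 10 minutes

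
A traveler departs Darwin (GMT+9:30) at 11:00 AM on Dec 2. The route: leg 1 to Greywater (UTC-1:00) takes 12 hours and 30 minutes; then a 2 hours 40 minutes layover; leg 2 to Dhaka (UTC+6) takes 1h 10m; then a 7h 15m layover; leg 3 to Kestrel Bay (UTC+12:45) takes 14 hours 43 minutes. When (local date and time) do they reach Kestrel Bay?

4:33 AM on December 4

Convert departure to UTC: 11:00 AM − 9:30 = 1:30 AM UTC on Dec 2.
Add 12 hours and 30 minutes leg 1 → 2:00 PM UTC.
Add 2 hours and 40 minutes layover in Greywater → 4:40 PM UTC.
Add 1 hour 10 minutes leg 2 → 5:50 PM UTC.
Add 7 hours 15 minutes layover in Dhaka → 1:05 AM UTC (Dec 3).
Add 14 hours 43 minutes leg 3 → 3:48 PM UTC.
Kestrel Bay is UTC+12:45, so local arrival = 3:48 PM + 12:45 = 4:33 AM on Dec 4.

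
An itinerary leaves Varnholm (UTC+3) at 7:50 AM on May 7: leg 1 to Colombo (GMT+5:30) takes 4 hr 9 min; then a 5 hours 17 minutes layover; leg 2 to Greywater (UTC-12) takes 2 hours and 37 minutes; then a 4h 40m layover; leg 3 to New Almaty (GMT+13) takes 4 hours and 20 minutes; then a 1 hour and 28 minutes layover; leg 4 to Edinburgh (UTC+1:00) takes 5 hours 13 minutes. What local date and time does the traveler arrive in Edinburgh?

9:34 AM on May 8

Convert departure to UTC: 7:50 AM − 3:00 = 4:50 AM UTC on May 7.
Add 4 hours 9 minutes leg 1 → 8:59 AM UTC.
Add 5 hours 17 minutes layover in Colombo → 2:16 PM UTC.
Add 2 hours 37 minutes leg 2 → 4:53 PM UTC.
Add 4 hours 40 minutes layover in Greywater → 9:33 PM UTC.
Add 4 hours 20 minutes leg 3 → 1:53 AM UTC (May 8).
Add 1 hour 28 minutes layover in New Almaty → 3:21 AM UTC.
Add 5 hours and 13 minutes leg 4 → 8:34 AM UTC.
Edinburgh is UTC+1:00, so local arrival = 8:34 AM + 1:00 = 9:34 AM on May 8.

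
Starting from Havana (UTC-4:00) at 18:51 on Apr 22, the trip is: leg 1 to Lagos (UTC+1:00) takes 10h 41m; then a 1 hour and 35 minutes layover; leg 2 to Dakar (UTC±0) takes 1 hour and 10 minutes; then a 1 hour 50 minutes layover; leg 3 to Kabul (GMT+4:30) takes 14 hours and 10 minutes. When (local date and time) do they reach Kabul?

Convert departure to UTC: 18:51 + 4:00 = 22:51 UTC on Apr 22.
Add 10 hours and 41 minutes leg 1 → 09:32 UTC (Apr 23).
Add 1 hour and 35 minutes layover in Lagos → 11:07 UTC.
Add 1 hour and 10 minutes leg 2 → 12:17 UTC.
Add 1 hour 50 minutes layover in Dakar → 14:07 UTC.
Add 14 hours 10 minutes leg 3 → 04:17 UTC (Apr 24).
Kabul is UTC+4:30, so local arrival = 04:17 + 4:30 = 08:47 on Apr 24.

08:47 on April 24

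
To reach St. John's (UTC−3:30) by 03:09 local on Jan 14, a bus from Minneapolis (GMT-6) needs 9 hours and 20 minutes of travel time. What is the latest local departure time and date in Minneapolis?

15:19 on January 13

Target arrival in UTC: 03:09 + 3:30 = 06:39 on Jan 14.
Subtract 9 hours 20 minutes → departure 21:19 UTC on Jan 13.
Minneapolis is UTC−6:00: 21:19 − 6:00 = 15:19 on Jan 13.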